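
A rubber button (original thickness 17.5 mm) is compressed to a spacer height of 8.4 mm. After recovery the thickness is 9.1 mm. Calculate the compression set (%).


CS = (t0 - recovered) / (t0 - ts) * 100
= (17.5 - 9.1) / (17.5 - 8.4) * 100
= 8.4 / 9.1 * 100
= 92.3%

92.3%


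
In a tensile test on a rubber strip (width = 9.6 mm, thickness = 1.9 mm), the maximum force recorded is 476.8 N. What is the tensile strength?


Area = width * thickness = 9.6 * 1.9 = 18.24 mm^2
TS = force / area = 476.8 / 18.24 = 26.14 MPa

26.14 MPa


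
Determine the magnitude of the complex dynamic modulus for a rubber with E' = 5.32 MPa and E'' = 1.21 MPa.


|E*| = sqrt(E'^2 + E''^2)
= sqrt(5.32^2 + 1.21^2)
= sqrt(28.3024 + 1.4641)
= 5.456 MPa

5.456 MPa


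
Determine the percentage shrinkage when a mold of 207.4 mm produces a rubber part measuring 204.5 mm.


Shrinkage = (mold - part) / mold * 100
= (207.4 - 204.5) / 207.4 * 100
= 2.9 / 207.4 * 100
= 1.4%

1.4%


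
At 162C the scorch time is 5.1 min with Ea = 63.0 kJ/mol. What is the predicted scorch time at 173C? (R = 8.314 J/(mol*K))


Convert temperatures: T1 = 162 + 273.15 = 435.15 K, T2 = 173 + 273.15 = 446.15 K
ts2_new = 5.1 * exp(63000 / 8.314 * (1/446.15 - 1/435.15))
1/T2 - 1/T1 = -5.6660e-05
ts2_new = 3.32 min

3.32 min


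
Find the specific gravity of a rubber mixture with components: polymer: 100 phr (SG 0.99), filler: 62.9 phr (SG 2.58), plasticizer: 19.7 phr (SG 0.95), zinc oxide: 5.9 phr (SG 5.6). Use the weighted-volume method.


Sum of weights = 188.5
Volume contributions:
  polymer: 100/0.99 = 101.0101
  filler: 62.9/2.58 = 24.3798
  plasticizer: 19.7/0.95 = 20.7368
  zinc oxide: 5.9/5.6 = 1.0536
Sum of volumes = 147.1804
SG = 188.5 / 147.1804 = 1.281

SG = 1.281


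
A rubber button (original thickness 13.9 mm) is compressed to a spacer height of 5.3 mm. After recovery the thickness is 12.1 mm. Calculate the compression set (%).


CS = (t0 - recovered) / (t0 - ts) * 100
= (13.9 - 12.1) / (13.9 - 5.3) * 100
= 1.8 / 8.6 * 100
= 20.9%

20.9%


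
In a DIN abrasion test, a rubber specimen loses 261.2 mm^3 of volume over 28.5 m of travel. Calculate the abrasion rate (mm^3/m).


Rate = volume_loss / distance
= 261.2 / 28.5
= 9.165 mm^3/m

9.165 mm^3/m


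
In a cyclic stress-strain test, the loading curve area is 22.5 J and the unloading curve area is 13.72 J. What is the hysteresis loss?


Hysteresis loss = loading - unloading
= 22.5 - 13.72
= 8.78 J

8.78 J


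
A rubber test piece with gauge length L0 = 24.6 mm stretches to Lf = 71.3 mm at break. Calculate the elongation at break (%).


Elongation = (Lf - L0) / L0 * 100
= (71.3 - 24.6) / 24.6 * 100
= 46.7 / 24.6 * 100
= 189.8%

189.8%


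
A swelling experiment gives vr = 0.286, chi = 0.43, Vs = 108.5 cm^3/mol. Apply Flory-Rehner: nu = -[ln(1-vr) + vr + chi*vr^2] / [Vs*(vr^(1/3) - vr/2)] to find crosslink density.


ln(1 - vr) = ln(1 - 0.286) = -0.3369
Numerator = -((-0.3369) + 0.286 + 0.43 * 0.286^2) = 0.0157
Denominator = 108.5 * (0.286^(1/3) - 0.286/2) = 55.9701
nu = 0.0157 / 55.9701 = 2.8051e-04 mol/cm^3

2.8051e-04 mol/cm^3


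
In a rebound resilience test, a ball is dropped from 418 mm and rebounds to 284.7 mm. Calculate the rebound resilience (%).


Resilience = h_rebound / h_drop * 100
= 284.7 / 418 * 100
= 68.1%

68.1%


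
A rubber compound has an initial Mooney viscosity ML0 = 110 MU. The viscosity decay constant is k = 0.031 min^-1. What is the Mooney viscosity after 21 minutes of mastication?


ML = ML0 * exp(-k * t)
ML = 110 * exp(-0.031 * 21)
ML = 110 * 0.5215
ML = 57.37 MU

57.37 MU


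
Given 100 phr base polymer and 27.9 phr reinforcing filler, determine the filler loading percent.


Filler % = filler / (rubber + filler) * 100
= 27.9 / (100 + 27.9) * 100
= 27.9 / 127.9 * 100
= 21.81%

21.81%


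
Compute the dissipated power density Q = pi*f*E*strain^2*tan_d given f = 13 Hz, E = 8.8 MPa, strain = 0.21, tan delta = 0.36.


Q = pi * f * E * strain^2 * tan_d
= pi * 13 * 8.8 * 0.21^2 * 0.36
= pi * 13 * 8.8 * 0.0441 * 0.36
= 5.7058

Q = 5.7058


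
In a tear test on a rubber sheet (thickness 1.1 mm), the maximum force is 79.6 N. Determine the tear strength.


Tear strength = force / thickness
= 79.6 / 1.1
= 72.36 N/mm

72.36 N/mm


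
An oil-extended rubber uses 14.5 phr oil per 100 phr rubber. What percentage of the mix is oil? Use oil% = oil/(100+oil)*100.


Oil % = oil / (100 + oil) * 100
= 14.5 / (100 + 14.5) * 100
= 14.5 / 114.5 * 100
= 12.66%

12.66%


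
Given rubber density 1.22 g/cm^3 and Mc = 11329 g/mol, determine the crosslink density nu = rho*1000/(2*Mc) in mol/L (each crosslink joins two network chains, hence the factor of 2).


nu = rho * 1000 / (2 * Mc)
nu = 1.22 * 1000 / (2 * 11329)
nu = 1220.0 / 22658
nu = 0.0538 mol/L

0.0538 mol/L


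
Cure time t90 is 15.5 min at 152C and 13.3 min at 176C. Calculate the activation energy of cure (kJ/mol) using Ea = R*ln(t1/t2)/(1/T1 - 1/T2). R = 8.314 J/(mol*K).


T1 = 425.15 K, T2 = 449.15 K
1/T1 - 1/T2 = 1.2568e-04
ln(t1/t2) = ln(15.5/13.3) = 0.1531
Ea = 8.314 * 0.1531 / 1.2568e-04 = 10126.0353 J/mol
Ea = 10.13 kJ/mol

10.13 kJ/mol


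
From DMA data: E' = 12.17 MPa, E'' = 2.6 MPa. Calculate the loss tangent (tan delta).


tan delta = E'' / E'
= 2.6 / 12.17
= 0.2136

tan delta = 0.2136


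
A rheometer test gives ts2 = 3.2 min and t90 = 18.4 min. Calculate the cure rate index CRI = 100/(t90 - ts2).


CRI = 100 / (t90 - ts2)
= 100 / (18.4 - 3.2)
= 100 / 15.2
= 6.58 min^-1

6.58 min^-1


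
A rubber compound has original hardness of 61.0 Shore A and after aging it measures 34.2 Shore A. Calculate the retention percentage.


Retention = aged / original * 100
= 34.2 / 61.0 * 100
= 56.1%

56.1%


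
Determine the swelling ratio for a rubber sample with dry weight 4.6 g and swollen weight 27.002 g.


Q = W_swollen / W_dry
Q = 27.002 / 4.6
Q = 5.87

Q = 5.87


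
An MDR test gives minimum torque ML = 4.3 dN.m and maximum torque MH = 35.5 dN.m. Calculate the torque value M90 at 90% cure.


M90 = ML + 0.9 * (MH - ML)
M90 = 4.3 + 0.9 * (35.5 - 4.3)
M90 = 4.3 + 0.9 * 31.2
M90 = 32.38 dN.m

32.38 dN.m


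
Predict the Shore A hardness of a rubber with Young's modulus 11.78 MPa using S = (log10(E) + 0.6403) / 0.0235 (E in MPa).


log10(E) = 0.0235*S - 0.6403  =>  S = (log10(E) + 0.6403) / 0.0235
log10(11.78) = 1.071145
S = (1.071145 + 0.6403) / 0.0235 = 1.711445 / 0.0235
S = 72.8

Shore A = 72.8


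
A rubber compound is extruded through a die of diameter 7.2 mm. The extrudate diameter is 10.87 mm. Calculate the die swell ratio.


Die swell ratio = D_extrudate / D_die
= 10.87 / 7.2
= 1.51

Die swell = 1.51


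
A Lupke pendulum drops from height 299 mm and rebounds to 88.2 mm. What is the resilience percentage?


Resilience = h_rebound / h_drop * 100
= 88.2 / 299 * 100
= 29.5%

29.5%


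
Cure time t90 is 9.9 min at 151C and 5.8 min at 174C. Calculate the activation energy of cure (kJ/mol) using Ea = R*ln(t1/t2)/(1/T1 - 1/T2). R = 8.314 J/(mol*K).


T1 = 424.15 K, T2 = 447.15 K
1/T1 - 1/T2 = 1.2127e-04
ln(t1/t2) = ln(9.9/5.8) = 0.5347
Ea = 8.314 * 0.5347 / 1.2127e-04 = 36656.1005 J/mol
Ea = 36.66 kJ/mol

36.66 kJ/mol


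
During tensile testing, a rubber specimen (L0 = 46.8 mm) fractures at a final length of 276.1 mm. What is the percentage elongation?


Elongation = (Lf - L0) / L0 * 100
= (276.1 - 46.8) / 46.8 * 100
= 229.3 / 46.8 * 100
= 490.0%

490.0%


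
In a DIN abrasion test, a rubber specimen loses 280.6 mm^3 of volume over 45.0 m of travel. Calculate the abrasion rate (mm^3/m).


Rate = volume_loss / distance
= 280.6 / 45.0
= 6.236 mm^3/m

6.236 mm^3/m


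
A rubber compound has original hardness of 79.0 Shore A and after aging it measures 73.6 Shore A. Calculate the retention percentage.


Retention = aged / original * 100
= 73.6 / 79.0 * 100
= 93.2%

93.2%


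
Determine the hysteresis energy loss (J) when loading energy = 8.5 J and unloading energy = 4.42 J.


Hysteresis loss = loading - unloading
= 8.5 - 4.42
= 4.08 J

4.08 J


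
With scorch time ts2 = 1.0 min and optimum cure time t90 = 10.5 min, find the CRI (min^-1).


CRI = 100 / (t90 - ts2)
= 100 / (10.5 - 1.0)
= 100 / 9.5
= 10.53 min^-1

10.53 min^-1


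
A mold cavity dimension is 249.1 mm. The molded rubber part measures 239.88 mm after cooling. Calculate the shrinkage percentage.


Shrinkage = (mold - part) / mold * 100
= (249.1 - 239.88) / 249.1 * 100
= 9.22 / 249.1 * 100
= 3.7%

3.7%


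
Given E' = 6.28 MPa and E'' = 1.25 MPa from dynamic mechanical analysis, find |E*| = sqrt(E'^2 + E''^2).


|E*| = sqrt(E'^2 + E''^2)
= sqrt(6.28^2 + 1.25^2)
= sqrt(39.4384 + 1.5625)
= 6.403 MPa

6.403 MPa


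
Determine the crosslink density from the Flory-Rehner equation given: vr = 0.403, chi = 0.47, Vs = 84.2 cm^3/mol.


ln(1 - vr) = ln(1 - 0.403) = -0.5158
Numerator = -((-0.5158) + 0.403 + 0.47 * 0.403^2) = 0.0365
Denominator = 84.2 * (0.403^(1/3) - 0.403/2) = 45.2275
nu = 0.0365 / 45.2275 = 8.0716e-04 mol/cm^3

8.0716e-04 mol/cm^3


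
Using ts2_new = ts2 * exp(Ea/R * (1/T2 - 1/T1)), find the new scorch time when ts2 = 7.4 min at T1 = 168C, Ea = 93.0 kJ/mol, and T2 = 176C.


Convert temperatures: T1 = 168 + 273.15 = 441.15 K, T2 = 176 + 273.15 = 449.15 K
ts2_new = 7.4 * exp(93000 / 8.314 * (1/449.15 - 1/441.15))
1/T2 - 1/T1 = -4.0375e-05
ts2_new = 4.71 min

4.71 min


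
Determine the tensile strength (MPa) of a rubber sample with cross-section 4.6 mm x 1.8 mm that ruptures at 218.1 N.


Area = width * thickness = 4.6 * 1.8 = 8.28 mm^2
TS = force / area = 218.1 / 8.28 = 26.34 MPa

26.34 MPa


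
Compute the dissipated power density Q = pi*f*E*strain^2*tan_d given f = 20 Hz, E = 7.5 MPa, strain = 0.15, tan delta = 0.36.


Q = pi * f * E * strain^2 * tan_d
= pi * 20 * 7.5 * 0.15^2 * 0.36
= pi * 20 * 7.5 * 0.0225 * 0.36
= 3.8170

Q = 3.8170


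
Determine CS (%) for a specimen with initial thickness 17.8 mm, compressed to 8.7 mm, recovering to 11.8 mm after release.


CS = (t0 - recovered) / (t0 - ts) * 100
= (17.8 - 11.8) / (17.8 - 8.7) * 100
= 6.0 / 9.1 * 100
= 65.9%

65.9%


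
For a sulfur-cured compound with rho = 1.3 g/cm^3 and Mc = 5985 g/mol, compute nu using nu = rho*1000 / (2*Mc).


nu = rho * 1000 / (2 * Mc)
nu = 1.3 * 1000 / (2 * 5985)
nu = 1300.0 / 11970
nu = 0.1086 mol/L

0.1086 mol/L


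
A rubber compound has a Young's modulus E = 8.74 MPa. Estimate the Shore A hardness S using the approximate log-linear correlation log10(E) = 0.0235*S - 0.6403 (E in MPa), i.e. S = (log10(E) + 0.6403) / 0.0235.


log10(E) = 0.0235*S - 0.6403  =>  S = (log10(E) + 0.6403) / 0.0235
log10(8.74) = 0.941511
S = (0.941511 + 0.6403) / 0.0235 = 1.581811 / 0.0235
S = 67.3

Shore A = 67.3


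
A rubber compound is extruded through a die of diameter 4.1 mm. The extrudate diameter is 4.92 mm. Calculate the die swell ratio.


Die swell ratio = D_extrudate / D_die
= 4.92 / 4.1
= 1.2

Die swell = 1.2


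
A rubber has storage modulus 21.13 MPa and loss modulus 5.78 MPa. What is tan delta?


tan delta = E'' / E'
= 5.78 / 21.13
= 0.2735

tan delta = 0.2735


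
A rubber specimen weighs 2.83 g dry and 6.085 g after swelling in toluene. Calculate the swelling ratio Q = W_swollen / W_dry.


Q = W_swollen / W_dry
Q = 6.085 / 2.83
Q = 2.15

Q = 2.15


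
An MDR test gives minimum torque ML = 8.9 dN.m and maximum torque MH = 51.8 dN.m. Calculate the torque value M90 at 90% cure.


M90 = ML + 0.9 * (MH - ML)
M90 = 8.9 + 0.9 * (51.8 - 8.9)
M90 = 8.9 + 0.9 * 42.9
M90 = 47.51 dN.m

47.51 dN.m


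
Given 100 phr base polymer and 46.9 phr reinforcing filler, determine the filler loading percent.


Filler % = filler / (rubber + filler) * 100
= 46.9 / (100 + 46.9) * 100
= 46.9 / 146.9 * 100
= 31.93%

31.93%


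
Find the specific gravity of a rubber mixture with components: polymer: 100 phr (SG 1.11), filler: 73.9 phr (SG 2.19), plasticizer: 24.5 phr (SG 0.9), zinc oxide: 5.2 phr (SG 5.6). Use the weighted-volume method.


Sum of weights = 203.6
Volume contributions:
  polymer: 100/1.11 = 90.0901
  filler: 73.9/2.19 = 33.7443
  plasticizer: 24.5/0.9 = 27.2222
  zinc oxide: 5.2/5.6 = 0.9286
Sum of volumes = 151.9852
SG = 203.6 / 151.9852 = 1.34

SG = 1.34


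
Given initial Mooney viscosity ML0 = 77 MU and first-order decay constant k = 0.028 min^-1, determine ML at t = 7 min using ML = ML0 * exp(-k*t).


ML = ML0 * exp(-k * t)
ML = 77 * exp(-0.028 * 7)
ML = 77 * 0.8220
ML = 63.29 MU

63.29 MU


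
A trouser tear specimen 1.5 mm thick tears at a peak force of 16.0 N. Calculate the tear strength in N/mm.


Tear strength = force / thickness
= 16.0 / 1.5
= 10.67 N/mm

10.67 N/mm


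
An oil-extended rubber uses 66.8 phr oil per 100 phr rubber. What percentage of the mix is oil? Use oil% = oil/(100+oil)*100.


Oil % = oil / (100 + oil) * 100
= 66.8 / (100 + 66.8) * 100
= 66.8 / 166.8 * 100
= 40.05%

40.05%


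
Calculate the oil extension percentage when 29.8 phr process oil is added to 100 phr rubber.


Oil % = oil / (100 + oil) * 100
= 29.8 / (100 + 29.8) * 100
= 29.8 / 129.8 * 100
= 22.96%

22.96%


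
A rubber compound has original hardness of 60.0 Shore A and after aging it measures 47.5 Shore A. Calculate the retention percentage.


Retention = aged / original * 100
= 47.5 / 60.0 * 100
= 79.2%

79.2%


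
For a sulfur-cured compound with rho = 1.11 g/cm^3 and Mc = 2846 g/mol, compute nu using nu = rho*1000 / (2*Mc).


nu = rho * 1000 / (2 * Mc)
nu = 1.11 * 1000 / (2 * 2846)
nu = 1110.0 / 5692
nu = 0.1950 mol/L

0.1950 mol/L


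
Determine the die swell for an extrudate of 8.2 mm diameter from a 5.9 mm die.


Die swell ratio = D_extrudate / D_die
= 8.2 / 5.9
= 1.39

Die swell = 1.39


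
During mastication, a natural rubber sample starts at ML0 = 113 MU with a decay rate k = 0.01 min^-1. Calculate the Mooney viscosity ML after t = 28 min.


ML = ML0 * exp(-k * t)
ML = 113 * exp(-0.01 * 28)
ML = 113 * 0.7558
ML = 85.4 MU

85.4 MU


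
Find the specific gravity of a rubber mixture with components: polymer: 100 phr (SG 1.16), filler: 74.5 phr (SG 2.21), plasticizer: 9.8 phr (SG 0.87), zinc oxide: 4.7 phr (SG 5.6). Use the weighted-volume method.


Sum of weights = 189.0
Volume contributions:
  polymer: 100/1.16 = 86.2069
  filler: 74.5/2.21 = 33.7104
  plasticizer: 9.8/0.87 = 11.2644
  zinc oxide: 4.7/5.6 = 0.8393
Sum of volumes = 132.0210
SG = 189.0 / 132.0210 = 1.432

SG = 1.432


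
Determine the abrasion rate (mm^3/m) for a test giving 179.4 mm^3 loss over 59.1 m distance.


Rate = volume_loss / distance
= 179.4 / 59.1
= 3.036 mm^3/m

3.036 mm^3/m


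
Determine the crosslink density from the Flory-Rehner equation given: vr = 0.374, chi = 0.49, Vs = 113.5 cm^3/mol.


ln(1 - vr) = ln(1 - 0.374) = -0.4684
Numerator = -((-0.4684) + 0.374 + 0.49 * 0.374^2) = 0.0259
Denominator = 113.5 * (0.374^(1/3) - 0.374/2) = 60.5503
nu = 0.0259 / 60.5503 = 4.2718e-04 mol/cm^3

4.2718e-04 mol/cm^3


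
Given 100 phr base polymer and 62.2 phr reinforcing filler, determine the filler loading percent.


Filler % = filler / (rubber + filler) * 100
= 62.2 / (100 + 62.2) * 100
= 62.2 / 162.2 * 100
= 38.35%

38.35%


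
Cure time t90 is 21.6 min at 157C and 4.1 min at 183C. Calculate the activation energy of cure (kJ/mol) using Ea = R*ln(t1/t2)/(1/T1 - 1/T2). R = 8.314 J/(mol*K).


T1 = 430.15 K, T2 = 456.15 K
1/T1 - 1/T2 = 1.3251e-04
ln(t1/t2) = ln(21.6/4.1) = 1.6617
Ea = 8.314 * 1.6617 / 1.3251e-04 = 104260.2005 J/mol
Ea = 104.26 kJ/mol

104.26 kJ/mol


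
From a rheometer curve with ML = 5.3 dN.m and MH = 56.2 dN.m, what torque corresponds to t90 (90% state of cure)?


M90 = ML + 0.9 * (MH - ML)
M90 = 5.3 + 0.9 * (56.2 - 5.3)
M90 = 5.3 + 0.9 * 50.9
M90 = 51.11 dN.m

51.11 dN.m


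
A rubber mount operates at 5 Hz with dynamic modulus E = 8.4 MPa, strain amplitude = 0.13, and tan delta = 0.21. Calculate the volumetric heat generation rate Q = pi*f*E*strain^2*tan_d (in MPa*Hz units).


Q = pi * f * E * strain^2 * tan_d
= pi * 5 * 8.4 * 0.13^2 * 0.21
= pi * 5 * 8.4 * 0.0169 * 0.21
= 0.4683

Q = 0.4683


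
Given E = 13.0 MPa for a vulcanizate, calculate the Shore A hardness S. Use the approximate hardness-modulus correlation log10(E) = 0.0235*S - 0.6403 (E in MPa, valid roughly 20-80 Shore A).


log10(E) = 0.0235*S - 0.6403  =>  S = (log10(E) + 0.6403) / 0.0235
log10(13.0) = 1.113943
S = (1.113943 + 0.6403) / 0.0235 = 1.754243 / 0.0235
S = 74.6

Shore A = 74.6


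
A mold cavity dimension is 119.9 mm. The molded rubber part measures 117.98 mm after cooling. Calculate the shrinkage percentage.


Shrinkage = (mold - part) / mold * 100
= (119.9 - 117.98) / 119.9 * 100
= 1.92 / 119.9 * 100
= 1.6%

1.6%


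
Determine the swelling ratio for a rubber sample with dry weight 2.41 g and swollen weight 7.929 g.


Q = W_swollen / W_dry
Q = 7.929 / 2.41
Q = 3.29

Q = 3.29


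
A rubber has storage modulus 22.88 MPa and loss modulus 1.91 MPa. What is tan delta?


tan delta = E'' / E'
= 1.91 / 22.88
= 0.0835

tan delta = 0.0835


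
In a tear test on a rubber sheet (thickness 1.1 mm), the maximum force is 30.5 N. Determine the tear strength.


Tear strength = force / thickness
= 30.5 / 1.1
= 27.73 N/mm

27.73 N/mm


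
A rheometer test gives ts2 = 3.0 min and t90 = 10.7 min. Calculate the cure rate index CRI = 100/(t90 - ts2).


CRI = 100 / (t90 - ts2)
= 100 / (10.7 - 3.0)
= 100 / 7.7
= 12.99 min^-1

12.99 min^-1


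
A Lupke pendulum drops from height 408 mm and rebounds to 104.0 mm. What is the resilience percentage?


Resilience = h_rebound / h_drop * 100
= 104.0 / 408 * 100
= 25.5%

25.5%


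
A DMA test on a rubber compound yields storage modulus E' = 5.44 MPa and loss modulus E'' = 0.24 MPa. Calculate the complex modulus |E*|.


|E*| = sqrt(E'^2 + E''^2)
= sqrt(5.44^2 + 0.24^2)
= sqrt(29.5936 + 0.0576)
= 5.445 MPa

5.445 MPa


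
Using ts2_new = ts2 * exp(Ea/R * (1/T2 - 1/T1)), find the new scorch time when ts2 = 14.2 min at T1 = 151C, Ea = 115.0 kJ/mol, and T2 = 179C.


Convert temperatures: T1 = 151 + 273.15 = 424.15 K, T2 = 179 + 273.15 = 452.15 K
ts2_new = 14.2 * exp(115000 / 8.314 * (1/452.15 - 1/424.15))
1/T2 - 1/T1 = -1.4600e-04
ts2_new = 1.88 min

1.88 min


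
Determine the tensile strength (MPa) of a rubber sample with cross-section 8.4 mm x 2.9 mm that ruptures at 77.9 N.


Area = width * thickness = 8.4 * 2.9 = 24.36 mm^2
TS = force / area = 77.9 / 24.36 = 3.2 MPa

3.2 MPa


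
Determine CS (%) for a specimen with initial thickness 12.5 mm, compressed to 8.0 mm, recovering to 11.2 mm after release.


CS = (t0 - recovered) / (t0 - ts) * 100
= (12.5 - 11.2) / (12.5 - 8.0) * 100
= 1.3 / 4.5 * 100
= 28.9%

28.9%


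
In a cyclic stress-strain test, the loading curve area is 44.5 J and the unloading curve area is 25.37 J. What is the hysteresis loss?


Hysteresis loss = loading - unloading
= 44.5 - 25.37
= 19.13 J

19.13 J


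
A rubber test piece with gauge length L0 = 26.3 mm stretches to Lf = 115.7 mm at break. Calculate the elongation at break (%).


Elongation = (Lf - L0) / L0 * 100
= (115.7 - 26.3) / 26.3 * 100
= 89.4 / 26.3 * 100
= 339.9%

339.9%


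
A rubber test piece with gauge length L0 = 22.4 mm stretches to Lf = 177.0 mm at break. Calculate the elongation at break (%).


Elongation = (Lf - L0) / L0 * 100
= (177.0 - 22.4) / 22.4 * 100
= 154.6 / 22.4 * 100
= 690.2%

690.2%


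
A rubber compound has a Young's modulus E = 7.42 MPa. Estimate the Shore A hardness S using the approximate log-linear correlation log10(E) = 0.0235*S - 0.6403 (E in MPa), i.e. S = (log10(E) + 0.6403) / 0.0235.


log10(E) = 0.0235*S - 0.6403  =>  S = (log10(E) + 0.6403) / 0.0235
log10(7.42) = 0.870404
S = (0.870404 + 0.6403) / 0.0235 = 1.510704 / 0.0235
S = 64.3

Shore A = 64.3


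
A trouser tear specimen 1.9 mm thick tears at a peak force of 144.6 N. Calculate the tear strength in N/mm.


Tear strength = force / thickness
= 144.6 / 1.9
= 76.11 N/mm

76.11 N/mm


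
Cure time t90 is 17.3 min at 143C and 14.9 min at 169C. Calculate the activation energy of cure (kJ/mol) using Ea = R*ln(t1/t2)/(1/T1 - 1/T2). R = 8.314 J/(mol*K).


T1 = 416.15 K, T2 = 442.15 K
1/T1 - 1/T2 = 1.4130e-04
ln(t1/t2) = ln(17.3/14.9) = 0.1493
Ea = 8.314 * 0.1493 / 1.4130e-04 = 8787.1437 J/mol
Ea = 8.79 kJ/mol

8.79 kJ/mol


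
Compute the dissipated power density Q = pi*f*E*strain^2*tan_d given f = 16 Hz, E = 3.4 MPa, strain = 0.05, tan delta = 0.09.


Q = pi * f * E * strain^2 * tan_d
= pi * 16 * 3.4 * 0.05^2 * 0.09
= pi * 16 * 3.4 * 0.0025 * 0.09
= 0.0385

Q = 0.0385


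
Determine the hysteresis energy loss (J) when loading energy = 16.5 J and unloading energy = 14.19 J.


Hysteresis loss = loading - unloading
= 16.5 - 14.19
= 2.31 J

2.31 J


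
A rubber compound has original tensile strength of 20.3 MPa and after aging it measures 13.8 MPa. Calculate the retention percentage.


Retention = aged / original * 100
= 13.8 / 20.3 * 100
= 68.0%

68.0%


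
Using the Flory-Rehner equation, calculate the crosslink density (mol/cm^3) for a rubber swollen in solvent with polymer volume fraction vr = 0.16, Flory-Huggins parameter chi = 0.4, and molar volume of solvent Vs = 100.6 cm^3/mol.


ln(1 - vr) = ln(1 - 0.16) = -0.1744
Numerator = -((-0.1744) + 0.16 + 0.4 * 0.16^2) = 0.0041
Denominator = 100.6 * (0.16^(1/3) - 0.16/2) = 46.5661
nu = 0.0041 / 46.5661 = 8.8334e-05 mol/cm^3

8.8334e-05 mol/cm^3


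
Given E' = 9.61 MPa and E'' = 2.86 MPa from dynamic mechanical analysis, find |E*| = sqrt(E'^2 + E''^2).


|E*| = sqrt(E'^2 + E''^2)
= sqrt(9.61^2 + 2.86^2)
= sqrt(92.3521 + 8.1796)
= 10.027 MPa

10.027 MPa


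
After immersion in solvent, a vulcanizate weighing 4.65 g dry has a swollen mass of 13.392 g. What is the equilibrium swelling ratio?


Q = W_swollen / W_dry
Q = 13.392 / 4.65
Q = 2.88

Q = 2.88


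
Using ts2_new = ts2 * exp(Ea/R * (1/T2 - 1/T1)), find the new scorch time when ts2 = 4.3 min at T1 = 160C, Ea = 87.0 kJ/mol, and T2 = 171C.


Convert temperatures: T1 = 160 + 273.15 = 433.15 K, T2 = 171 + 273.15 = 444.15 K
ts2_new = 4.3 * exp(87000 / 8.314 * (1/444.15 - 1/433.15))
1/T2 - 1/T1 = -5.7177e-05
ts2_new = 2.36 min

2.36 min


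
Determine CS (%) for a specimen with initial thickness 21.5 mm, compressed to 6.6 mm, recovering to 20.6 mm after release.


CS = (t0 - recovered) / (t0 - ts) * 100
= (21.5 - 20.6) / (21.5 - 6.6) * 100
= 0.9 / 14.9 * 100
= 6.0%

6.0%


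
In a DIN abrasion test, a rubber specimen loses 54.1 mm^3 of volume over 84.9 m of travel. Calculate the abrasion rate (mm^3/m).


Rate = volume_loss / distance
= 54.1 / 84.9
= 0.637 mm^3/m

0.637 mm^3/m


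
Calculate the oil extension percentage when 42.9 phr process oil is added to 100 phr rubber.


Oil % = oil / (100 + oil) * 100
= 42.9 / (100 + 42.9) * 100
= 42.9 / 142.9 * 100
= 30.02%

30.02%


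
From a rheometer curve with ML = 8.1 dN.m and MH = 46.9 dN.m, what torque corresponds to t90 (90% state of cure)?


M90 = ML + 0.9 * (MH - ML)
M90 = 8.1 + 0.9 * (46.9 - 8.1)
M90 = 8.1 + 0.9 * 38.8
M90 = 43.02 dN.m

43.02 dN.m


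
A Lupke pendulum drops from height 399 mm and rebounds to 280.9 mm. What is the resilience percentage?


Resilience = h_rebound / h_drop * 100
= 280.9 / 399 * 100
= 70.4%

70.4%


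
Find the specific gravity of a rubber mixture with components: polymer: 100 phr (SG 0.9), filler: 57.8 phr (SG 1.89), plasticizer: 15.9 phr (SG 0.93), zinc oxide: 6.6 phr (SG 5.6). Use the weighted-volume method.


Sum of weights = 180.3
Volume contributions:
  polymer: 100/0.9 = 111.1111
  filler: 57.8/1.89 = 30.5820
  plasticizer: 15.9/0.93 = 17.0968
  zinc oxide: 6.6/5.6 = 1.1786
Sum of volumes = 159.9685
SG = 180.3 / 159.9685 = 1.127

SG = 1.127


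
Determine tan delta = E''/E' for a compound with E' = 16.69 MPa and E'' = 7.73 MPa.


tan delta = E'' / E'
= 7.73 / 16.69
= 0.4632

tan delta = 0.4632


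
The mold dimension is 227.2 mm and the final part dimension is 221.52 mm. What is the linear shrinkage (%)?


Shrinkage = (mold - part) / mold * 100
= (227.2 - 221.52) / 227.2 * 100
= 5.68 / 227.2 * 100
= 2.5%

2.5%


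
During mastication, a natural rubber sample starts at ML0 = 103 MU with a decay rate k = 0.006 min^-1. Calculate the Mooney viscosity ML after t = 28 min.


ML = ML0 * exp(-k * t)
ML = 103 * exp(-0.006 * 28)
ML = 103 * 0.8454
ML = 87.07 MU

87.07 MU


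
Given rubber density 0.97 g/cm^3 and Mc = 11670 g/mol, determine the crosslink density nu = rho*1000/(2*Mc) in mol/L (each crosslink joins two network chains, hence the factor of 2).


nu = rho * 1000 / (2 * Mc)
nu = 0.97 * 1000 / (2 * 11670)
nu = 970.0 / 23340
nu = 0.0416 mol/L

0.0416 mol/L


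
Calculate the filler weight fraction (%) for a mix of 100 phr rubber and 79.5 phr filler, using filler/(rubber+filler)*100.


Filler % = filler / (rubber + filler) * 100
= 79.5 / (100 + 79.5) * 100
= 79.5 / 179.5 * 100
= 44.29%

44.29%


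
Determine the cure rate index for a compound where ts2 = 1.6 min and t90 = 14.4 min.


CRI = 100 / (t90 - ts2)
= 100 / (14.4 - 1.6)
= 100 / 12.8
= 7.81 min^-1

7.81 min^-1


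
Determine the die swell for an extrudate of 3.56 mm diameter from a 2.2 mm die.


Die swell ratio = D_extrudate / D_die
= 3.56 / 2.2
= 1.618

Die swell = 1.618


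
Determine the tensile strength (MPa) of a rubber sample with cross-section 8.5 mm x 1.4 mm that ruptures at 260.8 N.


Area = width * thickness = 8.5 * 1.4 = 11.9 mm^2
TS = force / area = 260.8 / 11.9 = 21.92 MPa

21.92 MPa


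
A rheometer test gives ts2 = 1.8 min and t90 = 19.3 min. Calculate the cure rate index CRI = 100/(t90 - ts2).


CRI = 100 / (t90 - ts2)
= 100 / (19.3 - 1.8)
= 100 / 17.5
= 5.71 min^-1

5.71 min^-1


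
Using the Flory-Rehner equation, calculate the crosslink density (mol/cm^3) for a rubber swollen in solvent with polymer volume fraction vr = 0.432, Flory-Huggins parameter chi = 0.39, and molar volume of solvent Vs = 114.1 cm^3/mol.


ln(1 - vr) = ln(1 - 0.432) = -0.5656
Numerator = -((-0.5656) + 0.432 + 0.39 * 0.432^2) = 0.0609
Denominator = 114.1 * (0.432^(1/3) - 0.432/2) = 61.6086
nu = 0.0609 / 61.6086 = 9.8769e-04 mol/cm^3

9.8769e-04 mol/cm^3


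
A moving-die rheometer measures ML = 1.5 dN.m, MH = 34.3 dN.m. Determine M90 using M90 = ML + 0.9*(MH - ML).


M90 = ML + 0.9 * (MH - ML)
M90 = 1.5 + 0.9 * (34.3 - 1.5)
M90 = 1.5 + 0.9 * 32.8
M90 = 31.02 dN.m

31.02 dN.m


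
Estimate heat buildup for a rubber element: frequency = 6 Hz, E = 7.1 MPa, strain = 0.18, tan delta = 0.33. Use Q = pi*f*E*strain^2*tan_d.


Q = pi * f * E * strain^2 * tan_d
= pi * 6 * 7.1 * 0.18^2 * 0.33
= pi * 6 * 7.1 * 0.0324 * 0.33
= 1.4309

Q = 1.4309


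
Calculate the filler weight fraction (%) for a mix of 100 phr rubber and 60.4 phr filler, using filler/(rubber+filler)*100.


Filler % = filler / (rubber + filler) * 100
= 60.4 / (100 + 60.4) * 100
= 60.4 / 160.4 * 100
= 37.66%

37.66%


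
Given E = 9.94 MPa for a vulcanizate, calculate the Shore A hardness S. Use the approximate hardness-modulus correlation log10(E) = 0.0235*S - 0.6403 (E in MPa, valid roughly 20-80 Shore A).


log10(E) = 0.0235*S - 0.6403  =>  S = (log10(E) + 0.6403) / 0.0235
log10(9.94) = 0.997386
S = (0.997386 + 0.6403) / 0.0235 = 1.637686 / 0.0235
S = 69.7

Shore A = 69.7


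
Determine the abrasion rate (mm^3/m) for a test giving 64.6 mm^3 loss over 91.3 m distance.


Rate = volume_loss / distance
= 64.6 / 91.3
= 0.708 mm^3/m

0.708 mm^3/m


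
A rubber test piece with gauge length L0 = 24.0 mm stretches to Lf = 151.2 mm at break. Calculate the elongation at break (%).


Elongation = (Lf - L0) / L0 * 100
= (151.2 - 24.0) / 24.0 * 100
= 127.2 / 24.0 * 100
= 530.0%

530.0%


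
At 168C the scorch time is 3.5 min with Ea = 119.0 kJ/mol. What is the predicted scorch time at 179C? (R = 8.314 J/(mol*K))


Convert temperatures: T1 = 168 + 273.15 = 441.15 K, T2 = 179 + 273.15 = 452.15 K
ts2_new = 3.5 * exp(119000 / 8.314 * (1/452.15 - 1/441.15))
1/T2 - 1/T1 = -5.5147e-05
ts2_new = 1.59 min

1.59 min


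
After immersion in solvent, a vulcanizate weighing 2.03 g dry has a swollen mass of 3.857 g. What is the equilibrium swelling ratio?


Q = W_swollen / W_dry
Q = 3.857 / 2.03
Q = 1.9

Q = 1.9


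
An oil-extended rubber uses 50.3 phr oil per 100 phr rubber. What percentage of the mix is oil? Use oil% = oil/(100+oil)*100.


Oil % = oil / (100 + oil) * 100
= 50.3 / (100 + 50.3) * 100
= 50.3 / 150.3 * 100
= 33.47%

33.47%


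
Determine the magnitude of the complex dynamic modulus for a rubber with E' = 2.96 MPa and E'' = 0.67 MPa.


|E*| = sqrt(E'^2 + E''^2)
= sqrt(2.96^2 + 0.67^2)
= sqrt(8.7616 + 0.4489)
= 3.035 MPa

3.035 MPa


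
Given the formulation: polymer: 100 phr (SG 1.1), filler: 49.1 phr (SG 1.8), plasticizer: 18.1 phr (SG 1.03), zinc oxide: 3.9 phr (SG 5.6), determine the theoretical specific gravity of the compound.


Sum of weights = 171.1
Volume contributions:
  polymer: 100/1.1 = 90.9091
  filler: 49.1/1.8 = 27.2778
  plasticizer: 18.1/1.03 = 17.5728
  zinc oxide: 3.9/5.6 = 0.6964
Sum of volumes = 136.4561
SG = 171.1 / 136.4561 = 1.254

SG = 1.254


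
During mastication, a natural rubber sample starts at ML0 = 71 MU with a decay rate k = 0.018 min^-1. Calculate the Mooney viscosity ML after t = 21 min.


ML = ML0 * exp(-k * t)
ML = 71 * exp(-0.018 * 21)
ML = 71 * 0.6852
ML = 48.65 MU

48.65 MU


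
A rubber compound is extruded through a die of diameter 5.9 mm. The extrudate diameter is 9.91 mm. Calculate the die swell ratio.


Die swell ratio = D_extrudate / D_die
= 9.91 / 5.9
= 1.68

Die swell = 1.68


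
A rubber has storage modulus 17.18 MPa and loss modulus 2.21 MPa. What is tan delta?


tan delta = E'' / E'
= 2.21 / 17.18
= 0.1286

tan delta = 0.1286


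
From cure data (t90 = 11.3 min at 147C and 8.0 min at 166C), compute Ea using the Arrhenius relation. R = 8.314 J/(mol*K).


T1 = 420.15 K, T2 = 439.15 K
1/T1 - 1/T2 = 1.0298e-04
ln(t1/t2) = ln(11.3/8.0) = 0.3454
Ea = 8.314 * 0.3454 / 1.0298e-04 = 27883.4944 J/mol
Ea = 27.88 kJ/mol

27.88 kJ/mol


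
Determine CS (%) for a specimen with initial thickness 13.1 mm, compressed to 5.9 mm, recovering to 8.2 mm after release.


CS = (t0 - recovered) / (t0 - ts) * 100
= (13.1 - 8.2) / (13.1 - 5.9) * 100
= 4.9 / 7.2 * 100
= 68.1%

68.1%


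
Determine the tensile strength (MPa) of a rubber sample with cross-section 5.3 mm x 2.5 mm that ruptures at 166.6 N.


Area = width * thickness = 5.3 * 2.5 = 13.25 mm^2
TS = force / area = 166.6 / 13.25 = 12.57 MPa

12.57 MPa


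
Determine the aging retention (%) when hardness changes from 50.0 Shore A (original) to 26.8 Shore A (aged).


Retention = aged / original * 100
= 26.8 / 50.0 * 100
= 53.6%

53.6%


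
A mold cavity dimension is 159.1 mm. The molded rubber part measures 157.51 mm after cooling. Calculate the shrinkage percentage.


Shrinkage = (mold - part) / mold * 100
= (159.1 - 157.51) / 159.1 * 100
= 1.59 / 159.1 * 100
= 1.0%

1.0%


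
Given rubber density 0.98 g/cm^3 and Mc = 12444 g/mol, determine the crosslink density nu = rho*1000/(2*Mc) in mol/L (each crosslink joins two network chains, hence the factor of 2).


nu = rho * 1000 / (2 * Mc)
nu = 0.98 * 1000 / (2 * 12444)
nu = 980.0 / 24888
nu = 0.0394 mol/L

0.0394 mol/L


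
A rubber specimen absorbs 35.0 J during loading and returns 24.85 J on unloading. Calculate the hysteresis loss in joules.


Hysteresis loss = loading - unloading
= 35.0 - 24.85
= 10.15 J

10.15 J


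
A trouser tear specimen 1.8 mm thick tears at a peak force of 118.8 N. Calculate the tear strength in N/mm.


Tear strength = force / thickness
= 118.8 / 1.8
= 66.0 N/mm

66.0 N/mm


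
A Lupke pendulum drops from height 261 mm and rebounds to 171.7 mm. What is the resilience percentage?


Resilience = h_rebound / h_drop * 100
= 171.7 / 261 * 100
= 65.8%

65.8%


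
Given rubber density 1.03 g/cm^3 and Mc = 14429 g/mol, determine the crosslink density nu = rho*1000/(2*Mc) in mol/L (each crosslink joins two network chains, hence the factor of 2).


nu = rho * 1000 / (2 * Mc)
nu = 1.03 * 1000 / (2 * 14429)
nu = 1030.0 / 28858
nu = 0.0357 mol/L

0.0357 mol/L


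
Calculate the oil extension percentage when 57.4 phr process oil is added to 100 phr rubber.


Oil % = oil / (100 + oil) * 100
= 57.4 / (100 + 57.4) * 100
= 57.4 / 157.4 * 100
= 36.47%

36.47%


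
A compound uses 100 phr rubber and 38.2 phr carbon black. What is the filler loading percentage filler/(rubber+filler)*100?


Filler % = filler / (rubber + filler) * 100
= 38.2 / (100 + 38.2) * 100
= 38.2 / 138.2 * 100
= 27.64%

27.64%


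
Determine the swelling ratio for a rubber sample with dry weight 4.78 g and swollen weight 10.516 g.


Q = W_swollen / W_dry
Q = 10.516 / 4.78
Q = 2.2

Q = 2.2


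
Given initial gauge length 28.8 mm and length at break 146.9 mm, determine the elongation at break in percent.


Elongation = (Lf - L0) / L0 * 100
= (146.9 - 28.8) / 28.8 * 100
= 118.1 / 28.8 * 100
= 410.1%

410.1%


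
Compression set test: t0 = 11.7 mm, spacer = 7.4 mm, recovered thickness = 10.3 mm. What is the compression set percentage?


CS = (t0 - recovered) / (t0 - ts) * 100
= (11.7 - 10.3) / (11.7 - 7.4) * 100
= 1.4 / 4.3 * 100
= 32.6%

32.6%


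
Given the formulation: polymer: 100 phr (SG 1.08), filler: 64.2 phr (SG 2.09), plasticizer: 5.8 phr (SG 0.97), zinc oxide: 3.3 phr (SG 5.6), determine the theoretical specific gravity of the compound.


Sum of weights = 173.3
Volume contributions:
  polymer: 100/1.08 = 92.5926
  filler: 64.2/2.09 = 30.7177
  plasticizer: 5.8/0.97 = 5.9794
  zinc oxide: 3.3/5.6 = 0.5893
Sum of volumes = 129.8790
SG = 173.3 / 129.8790 = 1.334

SG = 1.334


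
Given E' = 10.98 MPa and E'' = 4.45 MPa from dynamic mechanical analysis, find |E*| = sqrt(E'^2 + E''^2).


|E*| = sqrt(E'^2 + E''^2)
= sqrt(10.98^2 + 4.45^2)
= sqrt(120.5604 + 19.8025)
= 11.847 MPa

11.847 MPa


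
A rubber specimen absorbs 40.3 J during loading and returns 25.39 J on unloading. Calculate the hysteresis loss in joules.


Hysteresis loss = loading - unloading
= 40.3 - 25.39
= 14.91 J

14.91 J


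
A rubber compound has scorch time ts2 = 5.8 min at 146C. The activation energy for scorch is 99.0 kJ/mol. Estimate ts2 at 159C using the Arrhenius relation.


Convert temperatures: T1 = 146 + 273.15 = 419.15 K, T2 = 159 + 273.15 = 432.15 K
ts2_new = 5.8 * exp(99000 / 8.314 * (1/432.15 - 1/419.15))
1/T2 - 1/T1 = -7.1769e-05
ts2_new = 2.47 min

2.47 min


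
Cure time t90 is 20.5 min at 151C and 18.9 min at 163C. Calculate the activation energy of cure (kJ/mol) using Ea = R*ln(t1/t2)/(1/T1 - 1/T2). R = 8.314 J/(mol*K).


T1 = 424.15 K, T2 = 436.15 K
1/T1 - 1/T2 = 6.4867e-05
ln(t1/t2) = ln(20.5/18.9) = 0.0813
Ea = 8.314 * 0.0813 / 6.4867e-05 = 10415.4199 J/mol
Ea = 10.42 kJ/mol

10.42 kJ/mol


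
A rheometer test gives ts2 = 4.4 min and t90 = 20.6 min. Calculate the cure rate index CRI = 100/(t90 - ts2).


CRI = 100 / (t90 - ts2)
= 100 / (20.6 - 4.4)
= 100 / 16.2
= 6.17 min^-1

6.17 min^-1


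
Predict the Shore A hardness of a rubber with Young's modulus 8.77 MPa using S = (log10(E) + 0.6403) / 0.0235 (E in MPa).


log10(E) = 0.0235*S - 0.6403  =>  S = (log10(E) + 0.6403) / 0.0235
log10(8.77) = 0.943000
S = (0.943000 + 0.6403) / 0.0235 = 1.583300 / 0.0235
S = 67.4

Shore A = 67.4


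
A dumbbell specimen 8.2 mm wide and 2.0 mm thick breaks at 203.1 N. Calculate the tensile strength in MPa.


Area = width * thickness = 8.2 * 2.0 = 16.4 mm^2
TS = force / area = 203.1 / 16.4 = 12.38 MPa

12.38 MPa


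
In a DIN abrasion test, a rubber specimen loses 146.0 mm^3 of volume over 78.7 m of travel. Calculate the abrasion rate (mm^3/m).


Rate = volume_loss / distance
= 146.0 / 78.7
= 1.855 mm^3/m

1.855 mm^3/m


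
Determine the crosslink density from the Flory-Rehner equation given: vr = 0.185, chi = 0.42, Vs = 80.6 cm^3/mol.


ln(1 - vr) = ln(1 - 0.185) = -0.2046
Numerator = -((-0.2046) + 0.185 + 0.42 * 0.185^2) = 0.0052
Denominator = 80.6 * (0.185^(1/3) - 0.185/2) = 38.4705
nu = 0.0052 / 38.4705 = 1.3498e-04 mol/cm^3

1.3498e-04 mol/cm^3


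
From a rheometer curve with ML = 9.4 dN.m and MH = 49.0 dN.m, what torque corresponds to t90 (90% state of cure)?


M90 = ML + 0.9 * (MH - ML)
M90 = 9.4 + 0.9 * (49.0 - 9.4)
M90 = 9.4 + 0.9 * 39.6
M90 = 45.04 dN.m

45.04 dN.m


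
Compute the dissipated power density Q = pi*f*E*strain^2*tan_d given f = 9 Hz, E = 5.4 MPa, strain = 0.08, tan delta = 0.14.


Q = pi * f * E * strain^2 * tan_d
= pi * 9 * 5.4 * 0.08^2 * 0.14
= pi * 9 * 5.4 * 0.0064 * 0.14
= 0.1368

Q = 0.1368


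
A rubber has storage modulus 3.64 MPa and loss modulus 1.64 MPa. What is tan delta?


tan delta = E'' / E'
= 1.64 / 3.64
= 0.4505

tan delta = 0.4505


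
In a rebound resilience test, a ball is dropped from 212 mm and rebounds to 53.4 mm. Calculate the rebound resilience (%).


Resilience = h_rebound / h_drop * 100
= 53.4 / 212 * 100
= 25.2%

25.2%


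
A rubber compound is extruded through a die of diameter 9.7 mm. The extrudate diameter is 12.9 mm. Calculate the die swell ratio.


Die swell ratio = D_extrudate / D_die
= 12.9 / 9.7
= 1.33

Die swell = 1.33


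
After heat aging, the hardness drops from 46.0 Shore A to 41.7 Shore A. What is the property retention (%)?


Retention = aged / original * 100
= 41.7 / 46.0 * 100
= 90.7%

90.7%


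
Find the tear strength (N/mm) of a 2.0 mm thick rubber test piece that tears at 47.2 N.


Tear strength = force / thickness
= 47.2 / 2.0
= 23.6 N/mm

23.6 N/mm


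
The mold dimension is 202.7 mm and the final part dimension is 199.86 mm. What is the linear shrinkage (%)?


Shrinkage = (mold - part) / mold * 100
= (202.7 - 199.86) / 202.7 * 100
= 2.84 / 202.7 * 100
= 1.4%

1.4%


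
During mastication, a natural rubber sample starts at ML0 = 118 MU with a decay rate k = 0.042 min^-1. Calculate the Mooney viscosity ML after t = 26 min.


ML = ML0 * exp(-k * t)
ML = 118 * exp(-0.042 * 26)
ML = 118 * 0.3355
ML = 39.59 MU

39.59 MU


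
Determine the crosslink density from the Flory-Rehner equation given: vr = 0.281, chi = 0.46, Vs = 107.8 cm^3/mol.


ln(1 - vr) = ln(1 - 0.281) = -0.3299
Numerator = -((-0.3299) + 0.281 + 0.46 * 0.281^2) = 0.0126
Denominator = 107.8 * (0.281^(1/3) - 0.281/2) = 55.4621
nu = 0.0126 / 55.4621 = 2.2667e-04 mol/cm^3

2.2667e-04 mol/cm^3


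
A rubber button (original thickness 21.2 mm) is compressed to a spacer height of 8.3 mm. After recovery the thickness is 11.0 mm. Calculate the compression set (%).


CS = (t0 - recovered) / (t0 - ts) * 100
= (21.2 - 11.0) / (21.2 - 8.3) * 100
= 10.2 / 12.9 * 100
= 79.1%

79.1%


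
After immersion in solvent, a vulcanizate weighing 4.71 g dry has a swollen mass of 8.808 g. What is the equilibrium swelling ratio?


Q = W_swollen / W_dry
Q = 8.808 / 4.71
Q = 1.87

Q = 1.87


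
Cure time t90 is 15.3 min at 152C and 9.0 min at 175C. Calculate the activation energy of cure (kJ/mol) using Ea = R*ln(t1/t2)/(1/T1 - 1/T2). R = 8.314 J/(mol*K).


T1 = 425.15 K, T2 = 448.15 K
1/T1 - 1/T2 = 1.2072e-04
ln(t1/t2) = ln(15.3/9.0) = 0.5306
Ea = 8.314 * 0.5306 / 1.2072e-04 = 36545.8558 J/mol
Ea = 36.55 kJ/mol

36.55 kJ/mol


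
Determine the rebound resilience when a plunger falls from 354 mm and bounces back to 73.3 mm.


Resilience = h_rebound / h_drop * 100
= 73.3 / 354 * 100
= 20.7%

20.7%


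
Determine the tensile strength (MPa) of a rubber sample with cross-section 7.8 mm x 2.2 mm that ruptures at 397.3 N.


Area = width * thickness = 7.8 * 2.2 = 17.16 mm^2
TS = force / area = 397.3 / 17.16 = 23.15 MPa

23.15 MPa
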